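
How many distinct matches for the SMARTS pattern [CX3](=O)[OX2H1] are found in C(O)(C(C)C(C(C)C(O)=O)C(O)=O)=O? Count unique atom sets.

3

[CX3](=O)[OX2H1] is the SMARTS for a carboxylic acid: an sp2 carbon double-bonded to O and single-bonded to an -OH oxygen.
The molecule carries 3 separate instances of a carboxylic acid group (-C(=O)OH) meeting every constraint; each maps to a distinct set of atoms, giving 3 matches.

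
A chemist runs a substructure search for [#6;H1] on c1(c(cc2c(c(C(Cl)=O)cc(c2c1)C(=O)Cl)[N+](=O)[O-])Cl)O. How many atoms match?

3

The query [#6;H1] means: any carbon bearing exactly one hydrogen.
Check the 21 heavy atoms by environment: 7× c (aromatic, H0) → no; 3× c (aromatic, H1) → match; 3× Cl (H0) → no; 1× O (H1) → no; 2× C (H0) → no; 3× O (H0) → no; 1× N (charge +1, H0) → no; 1× O (charge -1, H0) → no.
That gives 3 matching atoms.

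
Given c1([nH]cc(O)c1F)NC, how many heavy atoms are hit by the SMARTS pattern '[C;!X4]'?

Check the 9 heavy atoms by environment: 1× n (aromatic, X3) → no; 4× c (aromatic, X3) → no; 1× F (X1) → no; 1× N (X3) → no; 1× C (X4) → no; 1× O (X2) → no.
No environment satisfies the query, so 0 matching atoms.

0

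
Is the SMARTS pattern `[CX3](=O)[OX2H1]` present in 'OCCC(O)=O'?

Yes

The pattern [CX3](=O)[OX2H1] describes an sp2 carbon double-bonded to O and single-bonded to an -OH oxygen — a carboxylic acid.
The molecule carries a carboxylic acid group (-C(=O)OH), whose atoms satisfy every constraint of the query, so the pattern matches.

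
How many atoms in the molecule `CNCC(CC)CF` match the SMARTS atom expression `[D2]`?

4

The query [D2] means: atom with exactly two heavy-atom neighbours.
Check the 8 heavy atoms by environment: 3× C (D2) → match; 1× C (D3) → no; 1× N (D2) → match; 2× C (D1) → no; 1× F (D1) → no.
Summing the matching environments: 3 + 1 = 4 matching atoms.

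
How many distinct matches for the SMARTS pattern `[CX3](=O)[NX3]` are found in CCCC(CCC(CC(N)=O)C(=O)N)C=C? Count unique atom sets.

2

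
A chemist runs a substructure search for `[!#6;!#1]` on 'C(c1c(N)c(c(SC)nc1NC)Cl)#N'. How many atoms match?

6

The query [!#6;!#1] means: not carbon and not hydrogen — any heteroatom.
Check the 14 heavy atoms by environment: 1× n (aromatic) → match; 5× c (aromatic) → no; 1× S → match; 3× C → no; 3× N → match; 1× Cl → match.
Summing the matching environments: 1 + 1 + 3 + 1 = 6 matching atoms.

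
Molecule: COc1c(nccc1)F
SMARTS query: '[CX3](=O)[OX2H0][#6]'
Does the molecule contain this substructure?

No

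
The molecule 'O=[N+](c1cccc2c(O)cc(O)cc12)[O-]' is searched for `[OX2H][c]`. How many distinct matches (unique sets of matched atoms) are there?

2

[OX2H][c] is the SMARTS for a phenol: a hydroxyl oxygen attached to an aromatic carbon.
The molecule carries 2 separate instances of a hydroxyl group (-OH) meeting every constraint; each maps to a distinct set of atoms, giving 2 matches.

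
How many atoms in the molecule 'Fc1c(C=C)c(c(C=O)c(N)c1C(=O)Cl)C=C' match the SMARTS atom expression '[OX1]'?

2

The query [OX1] means: aliphatic oxygen with one total connection — typically a carbonyl =O or an oxide.
Check the 17 heavy atoms by environment: 6× c (aromatic, X3) → no; 6× C (X3) → no; 2× O (X1) → match; 1× Cl (X1) → no; 1× N (X3) → no; 1× F (X1) → no.
That gives 2 matching atoms.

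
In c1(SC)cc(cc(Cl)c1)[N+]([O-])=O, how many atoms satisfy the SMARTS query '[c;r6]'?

6

The query [c;r6] means: aromatic carbon that belongs to a six-membered ring.
Check the 12 heavy atoms by environment: 6× c (aromatic, in 6-ring) → match; 1× S (acyclic) → no; 1× C (acyclic) → no; 1× Cl (acyclic) → no; 1× N (charge +1, acyclic) → no; 1× O (charge -1, acyclic) → no; 1× O (acyclic) → no.
That gives 6 matching atoms.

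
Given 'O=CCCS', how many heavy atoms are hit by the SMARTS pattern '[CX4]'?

2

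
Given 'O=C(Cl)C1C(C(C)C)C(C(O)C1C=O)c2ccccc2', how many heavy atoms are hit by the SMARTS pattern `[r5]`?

5

Check the 20 heavy atoms by environment: 5× C (in 5-ring) → match; 6× c (aromatic, in 6-ring) → no; 5× C (acyclic) → no; 3× O (acyclic) → no; 1× Cl (acyclic) → no.
That gives 5 matching atoms.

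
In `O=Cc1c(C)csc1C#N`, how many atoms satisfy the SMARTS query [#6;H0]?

The query [#6;H0] means: any carbon with no attached hydrogen.
Check the 10 heavy atoms by environment: 1× s (aromatic, H0) → no; 1× c (aromatic, H1) → no; 3× c (aromatic, H0) → match; 1× C (H3) → no; 1× C (H1) → no; 1× O (H0) → no; 1× C (H0) → match; 1× N (H0) → no.
Summing the matching environments: 3 + 1 = 4 matching atoms.

4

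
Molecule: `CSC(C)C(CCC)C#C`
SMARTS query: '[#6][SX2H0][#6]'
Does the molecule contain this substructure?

Yes

The pattern [#6][SX2H0][#6] describes an aliphatic sulfur bridging two carbons with no H on the sulfur — a thioether.
The molecule carries a methylthio ether (-SCH3), whose atoms satisfy every constraint of the query, so the pattern matches.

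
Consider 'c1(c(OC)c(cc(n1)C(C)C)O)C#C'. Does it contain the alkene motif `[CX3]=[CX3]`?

No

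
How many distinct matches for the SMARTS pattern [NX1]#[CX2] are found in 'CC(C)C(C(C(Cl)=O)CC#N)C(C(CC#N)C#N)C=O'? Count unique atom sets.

[NX1]#[CX2] is the SMARTS for a nitrile: a nitrogen triple-bonded to a two-connected carbon.
The molecule carries 3 separate instances of a nitrile (-C#N) meeting every constraint; each maps to a distinct set of atoms, giving 3 matches.

3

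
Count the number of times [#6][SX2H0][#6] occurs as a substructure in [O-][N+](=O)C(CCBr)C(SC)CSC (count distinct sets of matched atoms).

2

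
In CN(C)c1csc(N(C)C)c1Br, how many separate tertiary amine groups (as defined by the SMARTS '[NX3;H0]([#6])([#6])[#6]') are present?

[NX3;H0]([#6])([#6])[#6] is the SMARTS for a tertiary amine: a trivalent nitrogen with no H, bonded to three carbons.
The molecule carries 2 separate instances of a dimethylamino group (-N(CH3)2) meeting every constraint; each maps to a distinct set of atoms, giving 2 matches.

2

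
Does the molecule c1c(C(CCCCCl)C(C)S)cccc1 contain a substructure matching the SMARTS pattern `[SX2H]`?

The pattern [SX2H] describes an aliphatic sulfur with two connections, one being H — a thiol.
The molecule carries a thiol (-SH), whose atoms satisfy every constraint of the query, so the pattern matches.

Yes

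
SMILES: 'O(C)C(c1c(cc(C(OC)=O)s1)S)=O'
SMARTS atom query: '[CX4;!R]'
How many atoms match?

Check the 14 heavy atoms by environment: 1× s (aromatic, X2, in 5-ring) → no; 4× c (aromatic, X3, in 5-ring) → no; 2× C (X3, acyclic) → no; 2× O (X1, acyclic) → no; 2× O (X2, acyclic) → no; 2× C (X4, acyclic) → match; 1× S (X2, acyclic) → no.
That gives 2 matching atoms.

2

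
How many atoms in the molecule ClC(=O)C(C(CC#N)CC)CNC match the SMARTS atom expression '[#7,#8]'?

3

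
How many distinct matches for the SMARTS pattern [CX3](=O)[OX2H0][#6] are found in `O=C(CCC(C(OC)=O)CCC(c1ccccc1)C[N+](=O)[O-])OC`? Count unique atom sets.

2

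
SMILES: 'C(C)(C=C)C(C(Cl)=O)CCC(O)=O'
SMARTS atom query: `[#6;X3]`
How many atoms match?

Check the 13 heavy atoms by environment: 5× C (X4) → no; 4× C (X3) → match; 2× O (X1) → no; 1× Cl (X1) → no; 1× O (X2) → no.
That gives 4 matching atoms.

4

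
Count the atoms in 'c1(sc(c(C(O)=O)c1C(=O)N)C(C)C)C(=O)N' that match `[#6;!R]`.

The query [#6;!R] means: carbon not in any ring.
Check the 17 heavy atoms by environment: 1× s (aromatic, in 5-ring) → no; 4× c (aromatic, in 5-ring) → no; 6× C (acyclic) → match; 4× O (acyclic) → no; 2× N (acyclic) → no.
That gives 6 matching atoms.

6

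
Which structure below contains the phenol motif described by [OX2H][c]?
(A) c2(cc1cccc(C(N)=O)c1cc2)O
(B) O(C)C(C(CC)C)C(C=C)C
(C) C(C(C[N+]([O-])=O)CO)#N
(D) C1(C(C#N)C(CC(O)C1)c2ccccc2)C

A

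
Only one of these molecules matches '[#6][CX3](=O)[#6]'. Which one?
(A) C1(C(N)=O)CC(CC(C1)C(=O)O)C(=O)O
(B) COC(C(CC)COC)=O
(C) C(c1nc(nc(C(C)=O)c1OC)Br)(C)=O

C

[#6][CX3](=O)[#6] describes a carbonyl carbon (no H) flanked by two carbons (a ketone).
(A) has a carboxylic acid group (-C(=O)OH) but one neighbour of the carbonyl carbon is O, not C.
(B) has a methyl-ester group (-C(=O)OCH3) but one neighbour of the carbonyl carbon is O, not C.
(C) contains an acetyl/ketone group (-C(=O)CH3), which satisfies every atom and bond constraint.
So the answer is (C).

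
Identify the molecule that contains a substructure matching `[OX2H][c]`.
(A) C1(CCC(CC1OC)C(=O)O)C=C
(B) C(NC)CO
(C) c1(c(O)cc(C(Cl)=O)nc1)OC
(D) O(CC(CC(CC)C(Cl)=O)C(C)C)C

[OX2H][c] describes a hydroxyl oxygen attached to an aromatic carbon (a phenol).
(A) has a methoxy ether (-OCH3) but the oxygen has H0, not H1.
(B) has a hydroxyl group (-OH) but the -OH is on an aliphatic carbon, not an aromatic c.
(C) contains a hydroxyl group (-OH), which satisfies every atom and bond constraint.
(D) has a methoxy ether (-OCH3) but the oxygen has H0, not H1.
So the answer is (C).

C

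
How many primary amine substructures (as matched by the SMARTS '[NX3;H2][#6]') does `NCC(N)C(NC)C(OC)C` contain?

2

[NX3;H2][#6] is the SMARTS for a primary amine: a trivalent nitrogen with two H attached to carbon.
The molecule carries 2 separate instances of a primary amino group (-NH2) meeting every constraint; each maps to a distinct set of atoms, giving 2 matches.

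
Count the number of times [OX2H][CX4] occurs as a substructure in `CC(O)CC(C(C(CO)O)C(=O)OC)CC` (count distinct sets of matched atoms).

3

[OX2H][CX4] is the SMARTS for an aliphatic alcohol: a hydroxyl oxygen bound to an sp3 (X4) carbon.
The molecule carries 3 separate instances of a hydroxyl group (-OH) meeting every constraint; each maps to a distinct set of atoms, giving 3 matches.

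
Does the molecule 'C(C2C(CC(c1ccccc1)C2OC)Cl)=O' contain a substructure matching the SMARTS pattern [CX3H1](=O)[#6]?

Yes

The pattern [CX3H1](=O)[#6] describes an sp2 carbon with one H, double-bonded to O and single-bonded to carbon — an aldehyde.
The molecule carries an aldehyde (-CHO), whose atoms satisfy every constraint of the query, so the pattern matches.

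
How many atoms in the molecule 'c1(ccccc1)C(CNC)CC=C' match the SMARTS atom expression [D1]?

2

The query [D1] means: atom with exactly one heavy-atom neighbour (degree 1).
Check the 13 heavy atoms by environment: 3× C (D2) → no; 1× C (D3) → no; 1× c (aromatic, D3) → no; 5× c (aromatic, D2) → no; 1× N (D2) → no; 2× C (D1) → match.
That gives 2 matching atoms.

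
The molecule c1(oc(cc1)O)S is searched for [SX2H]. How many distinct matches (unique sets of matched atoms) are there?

[SX2H] is the SMARTS for a thiol: an aliphatic sulfur with two connections, one being H.
Exactly one fragment in the molecule meets all constraints, giving 1 match.

1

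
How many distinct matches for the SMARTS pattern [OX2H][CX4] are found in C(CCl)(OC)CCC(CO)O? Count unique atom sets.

[OX2H][CX4] is the SMARTS for an aliphatic alcohol: a hydroxyl oxygen bound to an sp3 (X4) carbon.
The molecule carries 2 separate instances of a hydroxyl group (-OH) meeting every constraint; each maps to a distinct set of atoms, giving 2 matches.

2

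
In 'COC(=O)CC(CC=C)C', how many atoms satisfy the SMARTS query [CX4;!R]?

5

The query [CX4;!R] means: aliphatic carbon with four total connections, not in a ring.
Check the 10 heavy atoms by environment: 5× C (X4, acyclic) → match; 3× C (X3, acyclic) → no; 1× O (X1, acyclic) → no; 1× O (X2, acyclic) → no.
That gives 5 matching atoms.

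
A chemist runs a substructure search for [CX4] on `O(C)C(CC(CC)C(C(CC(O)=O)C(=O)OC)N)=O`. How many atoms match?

9

The query [CX4] means: C with X4: aliphatic carbon with exactly 4 total connections (bonds + H).
Check the 19 heavy atoms by environment: 9× C (X4) → match; 1× N (X3) → no; 3× C (X3) → no; 3× O (X1) → no; 3× O (X2) → no.
That gives 9 matching atoms.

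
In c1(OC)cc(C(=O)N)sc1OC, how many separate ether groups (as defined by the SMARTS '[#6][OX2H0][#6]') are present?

2

[#6][OX2H0][#6] is the SMARTS for an ether: an aliphatic oxygen bridging two carbons with no H on the oxygen.
The molecule carries 2 separate instances of a methoxy ether (-OCH3) meeting every constraint; each maps to a distinct set of atoms, giving 2 matches.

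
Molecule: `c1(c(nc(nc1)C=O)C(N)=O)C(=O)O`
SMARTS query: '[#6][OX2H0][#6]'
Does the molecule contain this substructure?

No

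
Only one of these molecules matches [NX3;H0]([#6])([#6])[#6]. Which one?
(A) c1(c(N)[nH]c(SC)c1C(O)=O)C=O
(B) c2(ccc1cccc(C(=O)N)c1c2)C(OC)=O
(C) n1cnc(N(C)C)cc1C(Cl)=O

C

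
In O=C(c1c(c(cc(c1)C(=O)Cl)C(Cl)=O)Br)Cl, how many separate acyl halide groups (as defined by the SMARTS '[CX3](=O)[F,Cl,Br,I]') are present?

[CX3](=O)[F,Cl,Br,I] is the SMARTS for an acyl halide: a carbonyl carbon bonded to a halogen.
The molecule carries 3 separate instances of an acyl chloride (-C(=O)Cl) meeting every constraint; each maps to a distinct set of atoms, giving 3 matches.

3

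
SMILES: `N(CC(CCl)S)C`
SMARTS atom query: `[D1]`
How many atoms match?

3

The query [D1] means: atom with exactly one heavy-atom neighbour (degree 1).
Check the 7 heavy atoms by environment: 2× C (D2) → no; 1× C (D3) → no; 1× S (D1) → match; 1× Cl (D1) → match; 1× N (D2) → no; 1× C (D1) → match.
Summing the matching environments: 1 + 1 + 1 = 3 matching atoms.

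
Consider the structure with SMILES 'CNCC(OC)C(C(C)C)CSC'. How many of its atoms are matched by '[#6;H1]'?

3

Check the 13 heavy atoms by environment: 2× C (H2) → no; 3× C (H1) → match; 5× C (H3) → no; 1× S (H0) → no; 1× O (H0) → no; 1× N (H1) → no.
That gives 3 matching atoms.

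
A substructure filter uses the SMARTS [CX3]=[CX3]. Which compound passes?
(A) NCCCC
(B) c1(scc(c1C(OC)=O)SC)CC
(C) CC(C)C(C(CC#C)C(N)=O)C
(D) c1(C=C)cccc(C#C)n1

[CX3]=[CX3] describes a non-aromatic C=C double bond between two sp2 carbons (an alkene).
(A) has an ethyl group (-CH2CH3) but its C-C bond is a single bond between CX4 carbons, not CX3=CX3.
(B) has an ethyl group (-CH2CH3) but its C-C bond is a single bond between CX4 carbons, not CX3=CX3.
(C) has an ethynyl group (-C#CH) but the C-C bond is a triple bond, not a double bond.
(D) contains a vinyl group (-CH=CH2), which satisfies every atom and bond constraint.
So the answer is (D).

D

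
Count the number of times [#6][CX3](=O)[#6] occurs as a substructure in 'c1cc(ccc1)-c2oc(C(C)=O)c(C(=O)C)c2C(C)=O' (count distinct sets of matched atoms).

3

[#6][CX3](=O)[#6] is the SMARTS for a ketone: a carbonyl carbon (no H) flanked by two carbons.
The molecule carries 3 separate instances of an acetyl/ketone group (-C(=O)CH3) meeting every constraint; each maps to a distinct set of atoms, giving 3 matches.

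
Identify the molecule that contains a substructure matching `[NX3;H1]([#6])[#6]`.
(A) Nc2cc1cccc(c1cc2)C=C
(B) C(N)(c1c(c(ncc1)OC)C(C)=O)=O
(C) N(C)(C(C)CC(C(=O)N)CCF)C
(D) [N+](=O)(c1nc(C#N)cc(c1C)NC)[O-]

[NX3;H1]([#6])[#6] describes a trivalent nitrogen with one H, bonded to two carbons (a secondary amine).
(A) has a primary amino group (-NH2) but the nitrogen has H2 and only one carbon neighbour.
(B) has a primary amide (-C(=O)NH2) but the -C(=O)NH2 nitrogen has H2, not H1.
(C) has a primary amide (-C(=O)NH2) but the -C(=O)NH2 nitrogen has H2, not H1.
(D) contains an N-methylamino group (-NHCH3), which satisfies every atom and bond constraint.
So the answer is (D).

D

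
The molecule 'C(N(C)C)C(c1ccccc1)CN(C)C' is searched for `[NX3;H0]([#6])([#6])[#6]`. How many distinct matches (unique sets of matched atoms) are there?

2

[NX3;H0]([#6])([#6])[#6] is the SMARTS for a tertiary amine: a trivalent nitrogen with no H, bonded to three carbons.
The molecule carries 2 separate instances of a dimethylamino group (-N(CH3)2) meeting every constraint; each maps to a distinct set of atoms, giving 2 matches.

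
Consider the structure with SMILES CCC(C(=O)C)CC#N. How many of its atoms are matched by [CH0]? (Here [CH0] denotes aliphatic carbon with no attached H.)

Check the 9 heavy atoms by environment: 2× C (H2) → no; 1× C (H1) → no; 2× C (H3) → no; 2× C (H0) → match; 1× O (H0) → no; 1× N (H0) → no.
That gives 2 matching atoms.

2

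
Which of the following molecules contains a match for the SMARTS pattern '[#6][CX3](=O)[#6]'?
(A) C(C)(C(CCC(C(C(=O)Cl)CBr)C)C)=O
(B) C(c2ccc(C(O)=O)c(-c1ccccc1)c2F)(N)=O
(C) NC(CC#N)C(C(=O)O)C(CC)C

A

[#6][CX3](=O)[#6] describes a carbonyl carbon (no H) flanked by two carbons (a ketone).
(A) contains an acetyl/ketone group (-C(=O)CH3), which satisfies every atom and bond constraint.
(B) has a primary amide (-C(=O)NH2) but one neighbour of the carbonyl carbon is N, not C.
(C) has a carboxylic acid group (-C(=O)OH) but one neighbour of the carbonyl carbon is O, not C.
So the answer is (A).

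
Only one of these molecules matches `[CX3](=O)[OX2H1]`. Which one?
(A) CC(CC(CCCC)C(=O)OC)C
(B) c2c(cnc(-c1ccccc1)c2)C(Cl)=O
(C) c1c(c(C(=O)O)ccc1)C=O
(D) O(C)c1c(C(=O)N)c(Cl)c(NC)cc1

[CX3](=O)[OX2H1] describes an sp2 carbon double-bonded to O and single-bonded to an -OH oxygen (a carboxylic acid).
(A) has a methyl-ester group (-C(=O)OCH3) but the singly-bonded O has no H (OX2H0, not OX2H1).
(B) has an acyl chloride (-C(=O)Cl) but the carbonyl is bonded to Cl, not to an -OH oxygen.
(C) contains a carboxylic acid group (-C(=O)OH), which satisfies every atom and bond constraint.
(D) has a primary amide (-C(=O)NH2) but the carbonyl is bonded to N, not to an -OH oxygen.
So the answer is (C).

C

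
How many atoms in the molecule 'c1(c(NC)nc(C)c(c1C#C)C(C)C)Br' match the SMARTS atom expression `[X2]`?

3

The query [X2] means: any atom with exactly two total connections (bonds + H).
Check the 15 heavy atoms by environment: 1× n (aromatic, X2) → match; 5× c (aromatic, X3) → no; 5× C (X4) → no; 2× C (X2) → match; 1× Br (X1) → no; 1× N (X3) → no.
Summing the matching environments: 1 + 2 = 3 matching atoms.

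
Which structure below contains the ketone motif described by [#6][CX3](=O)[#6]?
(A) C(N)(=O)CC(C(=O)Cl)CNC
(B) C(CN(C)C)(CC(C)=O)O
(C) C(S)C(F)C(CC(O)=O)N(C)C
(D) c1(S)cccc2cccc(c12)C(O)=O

B

[#6][CX3](=O)[#6] describes a carbonyl carbon (no H) flanked by two carbons (a ketone).
(A) has a primary amide (-C(=O)NH2) but one neighbour of the carbonyl carbon is N, not C.
(B) contains an acetyl/ketone group (-C(=O)CH3), which satisfies every atom and bond constraint.
(C) has a carboxylic acid group (-C(=O)OH) but one neighbour of the carbonyl carbon is O, not C.
(D) has a carboxylic acid group (-C(=O)OH) but one neighbour of the carbonyl carbon is O, not C.
So the answer is (B).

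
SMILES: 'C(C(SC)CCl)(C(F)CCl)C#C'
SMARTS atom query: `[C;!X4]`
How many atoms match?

The query [C;!X4] means: aliphatic carbon that does not have four total connections.
Check the 12 heavy atoms by environment: 6× C (X4) → no; 1× S (X2) → no; 2× Cl (X1) → no; 2× C (X2) → match; 1× F (X1) → no.
That gives 2 matching atoms.

2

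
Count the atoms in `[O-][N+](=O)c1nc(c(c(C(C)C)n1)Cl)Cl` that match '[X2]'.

The query [X2] means: any atom with exactly two total connections (bonds + H).
Check the 14 heavy atoms by environment: 2× n (aromatic, X2) → match; 4× c (aromatic, X3) → no; 2× Cl (X1) → no; 1× N (charge +1, X3) → no; 1× O (charge -1, X1) → no; 1× O (X1) → no; 3× C (X4) → no.
That gives 2 matching atoms.

2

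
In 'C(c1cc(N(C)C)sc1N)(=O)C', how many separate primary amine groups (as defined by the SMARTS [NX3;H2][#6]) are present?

1

[NX3;H2][#6] is the SMARTS for a primary amine: a trivalent nitrogen with two H attached to carbon.
Exactly one fragment in the molecule meets all constraints, giving 1 match.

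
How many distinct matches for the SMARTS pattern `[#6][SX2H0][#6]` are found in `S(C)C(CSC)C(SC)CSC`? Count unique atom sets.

[#6][SX2H0][#6] is the SMARTS for a thioether: an aliphatic sulfur bridging two carbons with no H on the sulfur.
The molecule carries 4 separate instances of a methylthio ether (-SCH3) meeting every constraint; each maps to a distinct set of atoms, giving 4 matches.

4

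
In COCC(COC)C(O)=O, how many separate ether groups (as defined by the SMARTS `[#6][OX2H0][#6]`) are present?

[#6][OX2H0][#6] is the SMARTS for an ether: an aliphatic oxygen bridging two carbons with no H on the oxygen.
The molecule carries 2 separate instances of a methoxy ether (-OCH3) meeting every constraint; each maps to a distinct set of atoms, giving 2 matches.

2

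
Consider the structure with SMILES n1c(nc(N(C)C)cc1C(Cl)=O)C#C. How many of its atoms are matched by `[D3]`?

The query [D3] means: atom with exactly three heavy-atom neighbours.
Check the 14 heavy atoms by environment: 2× n (aromatic, D2) → no; 3× c (aromatic, D3) → match; 1× c (aromatic, D2) → no; 1× C (D2) → no; 3× C (D1) → no; 1× N (D3) → match; 1× C (D3) → match; 1× O (D1) → no; 1× Cl (D1) → no.
Summing the matching environments: 3 + 1 + 1 = 5 matching atoms.

5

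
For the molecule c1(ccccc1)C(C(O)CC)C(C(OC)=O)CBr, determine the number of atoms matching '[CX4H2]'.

2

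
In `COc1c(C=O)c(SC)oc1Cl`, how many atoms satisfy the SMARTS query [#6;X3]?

The query [#6;X3] means: any carbon (aromatic or not) with three total connections.
Check the 12 heavy atoms by environment: 1× o (aromatic, X2) → no; 4× c (aromatic, X3) → match; 1× O (X2) → no; 2× C (X4) → no; 1× Cl (X1) → no; 1× S (X2) → no; 1× C (X3) → match; 1× O (X1) → no.
Summing the matching environments: 4 + 1 = 5 matching atoms.

5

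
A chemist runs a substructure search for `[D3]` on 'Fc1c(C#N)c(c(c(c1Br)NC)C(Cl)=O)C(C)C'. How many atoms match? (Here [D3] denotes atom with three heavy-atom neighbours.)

Check the 18 heavy atoms by environment: 6× c (aromatic, D3) → match; 2× C (D3) → match; 3× C (D1) → no; 1× N (D2) → no; 1× F (D1) → no; 1× C (D2) → no; 1× N (D1) → no; 1× O (D1) → no; 1× Cl (D1) → no; 1× Br (D1) → no.
Summing the matching environments: 6 + 2 = 8 matching atoms.

8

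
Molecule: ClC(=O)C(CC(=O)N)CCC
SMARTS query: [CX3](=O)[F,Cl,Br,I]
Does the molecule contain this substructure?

The pattern [CX3](=O)[F,Cl,Br,I] describes a carbonyl carbon bonded to a halogen — an acyl halide.
The molecule carries an acyl chloride (-C(=O)Cl), whose atoms satisfy every constraint of the query, so the pattern matches.

Yes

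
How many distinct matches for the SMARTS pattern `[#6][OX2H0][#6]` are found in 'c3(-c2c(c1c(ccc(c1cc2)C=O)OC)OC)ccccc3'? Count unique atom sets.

[#6][OX2H0][#6] is the SMARTS for an ether: an aliphatic oxygen bridging two carbons with no H on the oxygen.
The molecule carries 2 separate instances of a methoxy ether (-OCH3) meeting every constraint; each maps to a distinct set of atoms, giving 2 matches.

2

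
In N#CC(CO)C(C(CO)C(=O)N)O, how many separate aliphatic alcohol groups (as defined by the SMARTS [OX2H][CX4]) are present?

3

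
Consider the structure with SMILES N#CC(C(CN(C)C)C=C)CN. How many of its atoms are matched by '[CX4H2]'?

2

The query [CX4H2] means: sp3 carbon (X4) with exactly two hydrogens.
Check the 12 heavy atoms by environment: 2× C (H2, X4) → match; 2× C (H1, X4) → no; 1× N (H0, X3) → no; 2× C (H3, X4) → no; 1× C (H1, X3) → no; 1× C (H2, X3) → no; 1× C (H0, X2) → no; 1× N (H0, X1) → no; 1× N (H2, X3) → no.
That gives 2 matching atoms.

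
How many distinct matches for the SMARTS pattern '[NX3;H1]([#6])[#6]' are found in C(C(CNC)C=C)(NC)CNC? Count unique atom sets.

[NX3;H1]([#6])[#6] is the SMARTS for a secondary amine: a trivalent nitrogen with one H, bonded to two carbons.
The molecule carries 3 separate instances of an N-methylamino group (-NHCH3) meeting every constraint; each maps to a distinct set of atoms, giving 3 matches.

3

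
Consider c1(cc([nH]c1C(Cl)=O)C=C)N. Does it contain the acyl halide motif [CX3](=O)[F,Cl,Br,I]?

The pattern [CX3](=O)[F,Cl,Br,I] describes a carbonyl carbon bonded to a halogen — an acyl halide.
The molecule carries an acyl chloride (-C(=O)Cl), whose atoms satisfy every constraint of the query, so the pattern matches.

Yes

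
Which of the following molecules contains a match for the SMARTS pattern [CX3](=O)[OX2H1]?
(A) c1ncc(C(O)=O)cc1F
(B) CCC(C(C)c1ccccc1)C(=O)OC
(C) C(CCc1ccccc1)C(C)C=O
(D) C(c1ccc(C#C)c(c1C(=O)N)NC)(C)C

[CX3](=O)[OX2H1] describes an sp2 carbon double-bonded to O and single-bonded to an -OH oxygen (a carboxylic acid).
(A) contains a carboxylic acid group (-C(=O)OH), which satisfies every atom and bond constraint.
(B) has a methyl-ester group (-C(=O)OCH3) but the singly-bonded O has no H (OX2H0, not OX2H1).
(C) has an aldehyde (-CHO) but there is no singly-bonded oxygen on the carbonyl carbon.
(D) has a primary amide (-C(=O)NH2) but the carbonyl is bonded to N, not to an -OH oxygen.
So the answer is (A).

A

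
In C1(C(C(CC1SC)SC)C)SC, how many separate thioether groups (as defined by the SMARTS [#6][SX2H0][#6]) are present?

3

[#6][SX2H0][#6] is the SMARTS for a thioether: an aliphatic sulfur bridging two carbons with no H on the sulfur.
The molecule carries 3 separate instances of a methylthio ether (-SCH3) meeting every constraint; each maps to a distinct set of atoms, giving 3 matches.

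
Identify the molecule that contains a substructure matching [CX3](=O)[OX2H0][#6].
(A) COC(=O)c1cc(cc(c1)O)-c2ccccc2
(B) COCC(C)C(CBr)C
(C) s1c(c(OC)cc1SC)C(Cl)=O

[CX3](=O)[OX2H0][#6] describes a carbonyl carbon bonded to an oxygen that is itself bonded to carbon (no H on that O) (an ester).
(A) contains a methyl-ester group (-C(=O)OCH3), which satisfies every atom and bond constraint.
(B) has a methoxy ether (-OCH3) but the ether oxygen is not adjacent to a C=O carbon.
(C) has a methoxy ether (-OCH3) but the ether oxygen is not adjacent to a C=O carbon.
So the answer is (A).

A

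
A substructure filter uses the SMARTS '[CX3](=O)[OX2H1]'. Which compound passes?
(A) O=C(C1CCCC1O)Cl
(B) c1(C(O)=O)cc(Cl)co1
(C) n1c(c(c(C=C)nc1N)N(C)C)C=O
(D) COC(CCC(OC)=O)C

B

[CX3](=O)[OX2H1] describes an sp2 carbon double-bonded to O and single-bonded to an -OH oxygen (a carboxylic acid).
(A) has an acyl chloride (-C(=O)Cl) but the carbonyl is bonded to Cl, not to an -OH oxygen.
(B) contains a carboxylic acid group (-C(=O)OH), which satisfies every atom and bond constraint.
(C) has an aldehyde (-CHO) but there is no singly-bonded oxygen on the carbonyl carbon.
(D) has a methyl-ester group (-C(=O)OCH3) but the singly-bonded O has no H (OX2H0, not OX2H1).
So the answer is (B).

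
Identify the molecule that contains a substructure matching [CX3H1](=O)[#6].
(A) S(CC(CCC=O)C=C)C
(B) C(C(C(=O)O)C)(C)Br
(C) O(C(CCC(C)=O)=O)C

[CX3H1](=O)[#6] describes an sp2 carbon with one H, double-bonded to O and single-bonded to carbon (an aldehyde).
(A) contains an aldehyde (-CHO), which satisfies every atom and bond constraint.
(B) has a carboxylic acid group (-C(=O)OH) but the carbonyl carbon has H0 and is bonded to O, not H1.
(C) has an acetyl/ketone group (-C(=O)CH3) but the carbonyl carbon has H0 (two carbon neighbours), not H1.
So the answer is (A).

A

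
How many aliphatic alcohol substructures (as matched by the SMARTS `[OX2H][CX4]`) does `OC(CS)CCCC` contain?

1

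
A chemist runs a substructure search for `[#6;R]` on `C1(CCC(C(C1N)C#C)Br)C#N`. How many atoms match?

6

The query [#6;R] means: carbon that is part of a ring.
Check the 12 heavy atoms by environment: 6× C (in 6-ring) → match; 3× C (acyclic) → no; 2× N (acyclic) → no; 1× Br (acyclic) → no.
That gives 6 matching atoms.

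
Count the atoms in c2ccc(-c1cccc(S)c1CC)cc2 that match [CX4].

The query [CX4] means: C with X4: aliphatic carbon with exactly 4 total connections (bonds + H).
Check the 15 heavy atoms by environment: 12× c (aromatic, X3) → no; 2× C (X4) → match; 1× S (X2) → no.
That gives 2 matching atoms.

2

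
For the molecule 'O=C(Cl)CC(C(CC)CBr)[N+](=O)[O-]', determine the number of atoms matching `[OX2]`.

0

Check the 13 heavy atoms by environment: 6× C (X4) → no; 1× C (X3) → no; 2× O (X1) → no; 1× Cl (X1) → no; 1× Br (X1) → no; 1× N (charge +1, X3) → no; 1× O (charge -1, X1) → no.
No environment satisfies the query, so 0 matching atoms.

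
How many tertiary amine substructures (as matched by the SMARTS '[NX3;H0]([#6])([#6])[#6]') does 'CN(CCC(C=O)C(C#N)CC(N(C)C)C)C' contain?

2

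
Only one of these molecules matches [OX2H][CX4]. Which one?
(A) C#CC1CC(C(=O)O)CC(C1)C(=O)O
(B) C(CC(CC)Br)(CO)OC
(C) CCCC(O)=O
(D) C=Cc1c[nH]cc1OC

B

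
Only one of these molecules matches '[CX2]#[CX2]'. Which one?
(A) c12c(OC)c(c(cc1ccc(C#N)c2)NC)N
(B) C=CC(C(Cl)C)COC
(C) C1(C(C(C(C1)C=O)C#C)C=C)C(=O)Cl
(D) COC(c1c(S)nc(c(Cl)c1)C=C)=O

C

[CX2]#[CX2] describes a carbon-carbon triple bond (an alkyne).
(A) has a nitrile (-C#N) but the triple bond is C#N, not C#C.
(B) has a vinyl group (-CH=CH2) but the C=C is a double bond; both carbons are CX3, not CX2.
(C) contains an ethynyl group (-C#CH), which satisfies every atom and bond constraint.
(D) has a vinyl group (-CH=CH2) but the C=C is a double bond; both carbons are CX3, not CX2.
So the answer is (C).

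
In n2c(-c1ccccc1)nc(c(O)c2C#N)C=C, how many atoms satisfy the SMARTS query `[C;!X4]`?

3

The query [C;!X4] means: aliphatic carbon that does not have four total connections.
Check the 17 heavy atoms by environment: 2× n (aromatic, X2) → no; 10× c (aromatic, X3) → no; 1× C (X2) → match; 1× N (X1) → no; 2× C (X3) → match; 1× O (X2) → no.
Summing the matching environments: 1 + 2 = 3 matching atoms.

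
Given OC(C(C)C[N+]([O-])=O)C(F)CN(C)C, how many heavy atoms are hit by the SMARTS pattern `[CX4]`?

The query [CX4] means: C with X4: aliphatic carbon with exactly 4 total connections (bonds + H).
Check the 14 heavy atoms by environment: 8× C (X4) → match; 1× N (X3) → no; 1× N (charge +1, X3) → no; 1× O (charge -1, X1) → no; 1× O (X1) → no; 1× O (X2) → no; 1× F (X1) → no.
That gives 8 matching atoms.

8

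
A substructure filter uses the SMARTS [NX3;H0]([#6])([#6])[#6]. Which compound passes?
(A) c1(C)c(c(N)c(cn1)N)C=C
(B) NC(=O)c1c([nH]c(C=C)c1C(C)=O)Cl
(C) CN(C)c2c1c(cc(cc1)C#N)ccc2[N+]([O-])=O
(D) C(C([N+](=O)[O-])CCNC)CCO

[NX3;H0]([#6])([#6])[#6] describes a trivalent nitrogen with no H, bonded to three carbons (a tertiary amine).
(A) has a primary amino group (-NH2) but the nitrogen has H2, not H0 with three carbons.
(B) has a primary amide (-C(=O)NH2) but the amide nitrogen has H2 and only one carbon neighbour.
(C) contains a dimethylamino group (-N(CH3)2), which satisfies every atom and bond constraint.
(D) has an N-methylamino group (-NHCH3) but the nitrogen still has one H (H1), not H0.
So the answer is (C).

C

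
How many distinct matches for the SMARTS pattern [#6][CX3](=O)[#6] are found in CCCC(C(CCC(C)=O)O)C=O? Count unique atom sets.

1

[#6][CX3](=O)[#6] is the SMARTS for a ketone: a carbonyl carbon (no H) flanked by two carbons.
Exactly one fragment in the molecule meets all constraints, giving 1 match.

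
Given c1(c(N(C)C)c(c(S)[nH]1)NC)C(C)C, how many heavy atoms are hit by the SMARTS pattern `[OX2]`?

0

The query [OX2] means: aliphatic oxygen with two total connections — ether, hydroxyl, or ester single-bond O.
Check the 14 heavy atoms by environment: 1× n (aromatic, X3) → no; 4× c (aromatic, X3) → no; 1× S (X2) → no; 2× N (X3) → no; 6× C (X4) → no.
No environment satisfies the query, so 0 matching atoms.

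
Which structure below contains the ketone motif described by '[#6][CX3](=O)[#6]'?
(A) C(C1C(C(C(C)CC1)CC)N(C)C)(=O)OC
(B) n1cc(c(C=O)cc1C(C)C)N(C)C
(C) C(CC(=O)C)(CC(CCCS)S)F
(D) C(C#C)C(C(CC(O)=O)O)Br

[#6][CX3](=O)[#6] describes a carbonyl carbon (no H) flanked by two carbons (a ketone).
(A) has a methyl-ester group (-C(=O)OCH3) but one neighbour of the carbonyl carbon is O, not C.
(B) has an aldehyde (-CHO) but the carbonyl carbon has H1, so it is not flanked by two carbons.
(C) contains an acetyl/ketone group (-C(=O)CH3), which satisfies every atom and bond constraint.
(D) has a carboxylic acid group (-C(=O)OH) but one neighbour of the carbonyl carbon is O, not C.
So the answer is (C).

C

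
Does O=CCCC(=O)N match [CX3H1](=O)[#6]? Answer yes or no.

Yes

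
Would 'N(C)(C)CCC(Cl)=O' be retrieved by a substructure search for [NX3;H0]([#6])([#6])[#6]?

The pattern [NX3;H0]([#6])([#6])[#6] describes a trivalent nitrogen with no H, bonded to three carbons — a tertiary amine.
The molecule carries a dimethylamino group (-N(CH3)2), whose atoms satisfy every constraint of the query, so the pattern matches.

Yes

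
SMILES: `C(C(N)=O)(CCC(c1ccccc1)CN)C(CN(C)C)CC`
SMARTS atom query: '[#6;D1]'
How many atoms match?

3

The query [#6;D1] means: carbon bonded to exactly one heavy atom.
Check the 22 heavy atoms by environment: 5× C (D2) → no; 4× C (D3) → no; 3× C (D1) → match; 1× O (D1) → no; 2× N (D1) → no; 1× N (D3) → no; 1× c (aromatic, D3) → no; 5× c (aromatic, D2) → no.
That gives 3 matching atoms.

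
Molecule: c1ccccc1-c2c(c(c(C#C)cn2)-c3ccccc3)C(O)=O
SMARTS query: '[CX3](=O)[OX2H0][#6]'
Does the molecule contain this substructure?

No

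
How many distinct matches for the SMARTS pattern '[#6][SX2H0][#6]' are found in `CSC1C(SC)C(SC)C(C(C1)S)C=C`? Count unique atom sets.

3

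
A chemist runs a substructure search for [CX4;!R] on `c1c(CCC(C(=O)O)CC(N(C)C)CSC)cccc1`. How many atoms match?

9

The query [CX4;!R] means: aliphatic carbon with four total connections, not in a ring.
Check the 20 heavy atoms by environment: 9× C (X4, acyclic) → match; 1× S (X2, acyclic) → no; 6× c (aromatic, X3, in 6-ring) → no; 1× C (X3, acyclic) → no; 1× O (X1, acyclic) → no; 1× O (X2, acyclic) → no; 1× N (X3, acyclic) → no.
That gives 9 matching atoms.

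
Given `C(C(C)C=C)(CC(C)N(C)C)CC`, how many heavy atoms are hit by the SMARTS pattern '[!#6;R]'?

Check the 13 heavy atoms by environment: 12× C (acyclic) → no; 1× N (acyclic) → no.
No environment satisfies the query, so 0 matching atoms.

0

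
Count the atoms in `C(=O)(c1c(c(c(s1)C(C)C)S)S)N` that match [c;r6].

0

The query [c;r6] means: aromatic carbon that belongs to a six-membered ring.
Check the 13 heavy atoms by environment: 1× s (aromatic, in 5-ring) → no; 4× c (aromatic, in 5-ring) → no; 4× C (acyclic) → no; 1× O (acyclic) → no; 1× N (acyclic) → no; 2× S (acyclic) → no.
No environment satisfies the query, so 0 matching atoms.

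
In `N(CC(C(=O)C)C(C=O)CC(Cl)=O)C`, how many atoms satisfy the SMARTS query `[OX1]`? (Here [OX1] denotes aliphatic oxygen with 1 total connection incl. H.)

3

The query [OX1] means: aliphatic oxygen with one total connection — typically a carbonyl =O or an oxide.
Check the 14 heavy atoms by environment: 6× C (X4) → no; 3× C (X3) → no; 3× O (X1) → match; 1× N (X3) → no; 1× Cl (X1) → no.
That gives 3 matching atoms.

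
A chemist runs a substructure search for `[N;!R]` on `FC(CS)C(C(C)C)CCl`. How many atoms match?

0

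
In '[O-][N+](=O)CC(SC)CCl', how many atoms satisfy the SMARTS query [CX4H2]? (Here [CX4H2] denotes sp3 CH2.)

2

Check the 9 heavy atoms by environment: 2× C (H2, X4) → match; 1× C (H1, X4) → no; 1× Cl (H0, X1) → no; 1× N (charge +1, H0, X3) → no; 1× O (charge -1, H0, X1) → no; 1× O (H0, X1) → no; 1× S (H0, X2) → no; 1× C (H3, X4) → no.
That gives 2 matching atoms.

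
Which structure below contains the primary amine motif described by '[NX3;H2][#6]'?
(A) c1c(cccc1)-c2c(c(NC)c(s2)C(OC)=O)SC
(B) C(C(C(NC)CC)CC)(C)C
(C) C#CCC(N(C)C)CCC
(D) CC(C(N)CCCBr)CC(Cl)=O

D

[NX3;H2][#6] describes a trivalent nitrogen with two H attached to carbon (a primary amine).
(A) has an N-methylamino group (-NHCH3) but the nitrogen bears two carbons and only one H (H1), not H2.
(B) has an N-methylamino group (-NHCH3) but the nitrogen bears two carbons and only one H (H1), not H2.
(C) has a dimethylamino group (-N(CH3)2) but the nitrogen has H0, not H2.
(D) contains a primary amino group (-NH2), which satisfies every atom and bond constraint.
So the answer is (D).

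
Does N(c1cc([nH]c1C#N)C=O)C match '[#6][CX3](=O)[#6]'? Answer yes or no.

No

The pattern [#6][CX3](=O)[#6] describes a carbonyl carbon (no H) flanked by two carbons — a ketone.
The closest candidate here is an aldehyde (-CHO), but the carbonyl carbon has H1, so it is not flanked by two carbons. No other fragment satisfies the full query, so there is no match.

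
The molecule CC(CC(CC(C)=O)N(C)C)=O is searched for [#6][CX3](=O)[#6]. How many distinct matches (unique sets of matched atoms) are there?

[#6][CX3](=O)[#6] is the SMARTS for a ketone: a carbonyl carbon (no H) flanked by two carbons.
The molecule carries 2 separate instances of an acetyl/ketone group (-C(=O)CH3) meeting every constraint; each maps to a distinct set of atoms, giving 2 matches.

2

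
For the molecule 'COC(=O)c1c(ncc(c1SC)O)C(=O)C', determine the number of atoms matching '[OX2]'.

2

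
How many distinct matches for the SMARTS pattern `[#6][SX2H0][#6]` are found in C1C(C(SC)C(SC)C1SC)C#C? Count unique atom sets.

3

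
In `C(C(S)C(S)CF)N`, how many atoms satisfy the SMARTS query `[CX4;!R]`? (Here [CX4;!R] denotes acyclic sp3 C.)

Check the 8 heavy atoms by environment: 4× C (X4, acyclic) → match; 1× F (X1, acyclic) → no; 2× S (X2, acyclic) → no; 1× N (X3, acyclic) → no.
That gives 4 matching atoms.

4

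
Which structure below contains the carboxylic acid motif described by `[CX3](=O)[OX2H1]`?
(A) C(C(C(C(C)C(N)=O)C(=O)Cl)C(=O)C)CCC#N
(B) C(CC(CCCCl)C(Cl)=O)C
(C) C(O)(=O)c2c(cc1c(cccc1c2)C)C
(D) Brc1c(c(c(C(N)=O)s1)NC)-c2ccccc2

[CX3](=O)[OX2H1] describes an sp2 carbon double-bonded to O and single-bonded to an -OH oxygen (a carboxylic acid).
(A) has a primary amide (-C(=O)NH2) but the carbonyl is bonded to N, not to an -OH oxygen.
(B) has an acyl chloride (-C(=O)Cl) but the carbonyl is bonded to Cl, not to an -OH oxygen.
(C) contains a carboxylic acid group (-C(=O)OH), which satisfies every atom and bond constraint.
(D) has a primary amide (-C(=O)NH2) but the carbonyl is bonded to N, not to an -OH oxygen.
So the answer is (C).

C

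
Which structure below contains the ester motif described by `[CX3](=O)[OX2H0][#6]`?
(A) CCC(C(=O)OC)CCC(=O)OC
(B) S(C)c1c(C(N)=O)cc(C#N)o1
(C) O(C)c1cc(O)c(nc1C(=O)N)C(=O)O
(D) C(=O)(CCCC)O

[CX3](=O)[OX2H0][#6] describes a carbonyl carbon bonded to an oxygen that is itself bonded to carbon (no H on that O) (an ester).
(A) contains a methyl-ester group (-C(=O)OCH3), which satisfies every atom and bond constraint.
(B) has a primary amide (-C(=O)NH2) but the carbonyl is bonded to N, not to an O-C linkage.
(C) has a methoxy ether (-OCH3) but the ether oxygen is not adjacent to a C=O carbon.
(D) has a carboxylic acid group (-C(=O)OH) but the singly-bonded O carries H (OX2H1, not H0).
So the answer is (A).

A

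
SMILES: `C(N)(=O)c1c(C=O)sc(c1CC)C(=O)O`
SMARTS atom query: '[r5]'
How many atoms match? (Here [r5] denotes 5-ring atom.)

5

The query [r5] means: r5 matches atoms in a five-membered ring.
Check the 15 heavy atoms by environment: 1× s (aromatic, in 5-ring) → match; 4× c (aromatic, in 5-ring) → match; 5× C (acyclic) → no; 4× O (acyclic) → no; 1× N (acyclic) → no.
Summing the matching environments: 1 + 4 = 5 matching atoms.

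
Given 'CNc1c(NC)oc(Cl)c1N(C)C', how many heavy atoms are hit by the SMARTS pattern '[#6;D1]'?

4

The query [#6;D1] means: carbon bonded to exactly one heavy atom.
Check the 13 heavy atoms by environment: 1× o (aromatic, D2) → no; 4× c (aromatic, D3) → no; 2× N (D2) → no; 4× C (D1) → match; 1× Cl (D1) → no; 1× N (D3) → no.
That gives 4 matching atoms.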